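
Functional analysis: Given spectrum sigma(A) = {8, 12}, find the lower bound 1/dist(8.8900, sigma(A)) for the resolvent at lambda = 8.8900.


dist(8.8900, {8, 12}) = min(|8.8900 - 8|, |8.8900 - 12|)
= min(0.8900, 3.1100) = 0.8900
Resolvent bound = 1/0.8900 = 1.1236

1.1236


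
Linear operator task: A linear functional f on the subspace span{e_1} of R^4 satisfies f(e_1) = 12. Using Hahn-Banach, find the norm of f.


The norm of f is given by ||f|| = sup_{||x||=1} |f(x)|.
On span{e_1}, ||e_1|| = 1, so ||f|| = |f(e_1)| / ||e_1||
= |12| / 1 = 12.0000

12.0000


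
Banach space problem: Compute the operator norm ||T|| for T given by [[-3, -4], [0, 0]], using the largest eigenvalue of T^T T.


A^T A = [[9, 12], [12, 16]]
trace(A^T A) = 25, det(A^T A) = 0
discriminant = 25^2 - 4*0 = 625
Largest eigenvalue of A^T A = (trace + sqrt(disc))/2 = 25.0000
||T|| = sqrt(25.0000) = 5.0000

5.0000


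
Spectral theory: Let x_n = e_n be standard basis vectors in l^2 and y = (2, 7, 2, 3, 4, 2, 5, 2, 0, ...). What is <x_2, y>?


x_2 = e_2 is the standard basis vector with 1 in position 2.
<x_2, y> = y_2 = 7
As n -> infinity, <x_n, y> -> 0, confirming weak convergence of (x_n) to 0.

7


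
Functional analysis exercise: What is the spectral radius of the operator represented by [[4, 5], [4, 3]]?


For a 2x2 matrix, eigenvalues satisfy lambda^2 - (trace)*lambda + det = 0
trace = 4 + 3 = 7
det = 4*3 - 5*4 = -8
discriminant = 7^2 - 4*(-8) = 81
spectral radius = max |eigenvalue| = 8.0000

8.0000


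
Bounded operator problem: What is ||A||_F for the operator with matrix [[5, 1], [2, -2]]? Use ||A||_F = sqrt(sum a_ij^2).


||A||_F^2 = sum a_ij^2
= 5^2 + 1^2 + 2^2 + (-2)^2
= 25 + 1 + 4 + 4 = 34
||A||_F = sqrt(34) = 5.8310

5.8310


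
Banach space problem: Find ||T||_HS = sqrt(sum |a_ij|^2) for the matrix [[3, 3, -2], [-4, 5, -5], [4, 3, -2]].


The Hilbert-Schmidt norm is sqrt(sum of squares of all entries).
Sum of squares = 3^2 + 3^2 + (-2)^2 + (-4)^2 + 5^2 + (-5)^2 + 4^2 + 3^2 + (-2)^2
= 9 + 9 + 4 + 16 + 25 + 25 + 16 + 9 + 4 = 117
||T||_HS = sqrt(117) = 10.8167

10.8167


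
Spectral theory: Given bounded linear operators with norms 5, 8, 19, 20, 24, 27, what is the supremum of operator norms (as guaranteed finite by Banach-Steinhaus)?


By the Uniform Boundedness Principle, the supremum of norms is finite.
sup_k ||T_k|| = max(5, 8, 19, 20, 24, 27) = 27

27


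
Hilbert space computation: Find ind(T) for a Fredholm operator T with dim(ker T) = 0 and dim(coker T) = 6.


The Fredholm index is defined as ind(T) = dim(ker T) - dim(coker T)
= 0 - 6
= -6

-6


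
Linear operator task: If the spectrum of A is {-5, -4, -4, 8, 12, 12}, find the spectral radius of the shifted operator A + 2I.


Spectrum of A + 2I = {-3, -2, -2, 10, 14, 14}
Spectral radius = max |lambda| over the shifted spectrum
= max(3, 2, 2, 10, 14, 14) = 14

14


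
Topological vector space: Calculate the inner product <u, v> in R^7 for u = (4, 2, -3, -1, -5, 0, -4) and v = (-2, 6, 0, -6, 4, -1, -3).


Computing the standard inner product <u, v> = sum u_i * v_i
= 4*-2 + 2*6 + -3*0 + -1*-6 + -5*4 + 0*-1 + -4*-3
= -8 + 12 + 0 + 6 + -20 + 0 + 12
= 2

2


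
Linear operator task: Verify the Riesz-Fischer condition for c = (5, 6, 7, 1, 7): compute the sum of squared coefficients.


sum |c_n|^2 = 5^2 + 6^2 + 7^2 + 1^2 + 7^2
= 25 + 36 + 49 + 1 + 49
= 160

160


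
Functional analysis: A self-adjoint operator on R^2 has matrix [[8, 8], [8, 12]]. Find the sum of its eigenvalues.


For a self-adjoint (symmetric) matrix, the eigenvalues are real.
The sum of eigenvalues equals the trace of the matrix.
trace = 8 + 12 = 20

20


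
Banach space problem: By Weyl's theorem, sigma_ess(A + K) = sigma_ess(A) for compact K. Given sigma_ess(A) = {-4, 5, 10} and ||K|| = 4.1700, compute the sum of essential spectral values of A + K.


By Weyl's theorem, the essential spectrum is invariant under compact perturbations.
sigma_ess(A + K) = sigma_ess(A) = {-4, 5, 10}
Sum = -4 + 5 + 10 = 11

11


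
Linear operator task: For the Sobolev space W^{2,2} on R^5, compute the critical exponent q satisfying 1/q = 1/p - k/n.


Using the Sobolev embedding formula: 1/q = 1/p - k/n
1/q = 1/2 - 2/5 = 1/10
q = 1/(1/10) = 10

10.0000


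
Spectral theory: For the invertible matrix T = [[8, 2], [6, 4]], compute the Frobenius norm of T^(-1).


det(T) = 8*4 - 2*6 = 20
T^(-1) = (1/20) * [[4, -2], [-6, 8]] = [[0.2000, -0.1000], [-0.3000, 0.4000]]
||T^(-1)||_F^2 = 0.2000^2 + (-0.1000)^2 + (-0.3000)^2 + 0.4000^2 = 0.3000
||T^(-1)||_F = sqrt(0.3000) = 0.5477

0.5477


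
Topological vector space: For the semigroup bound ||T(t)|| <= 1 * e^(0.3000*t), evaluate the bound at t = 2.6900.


||T(2.6900)|| <= 1 * exp(0.3000 * 2.6900)
= 1 * exp(0.8070)
= 1 * 2.2412
= 2.2412

2.2412


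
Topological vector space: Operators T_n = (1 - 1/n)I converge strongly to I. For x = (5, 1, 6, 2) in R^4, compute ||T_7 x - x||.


T_7 x - x = (1 - 1/7)x - x = -x/7
||x|| = sqrt(66) = 8.1240
||T_7 x - x|| = ||x||/7 = 8.1240/7 = 1.1606

1.1606


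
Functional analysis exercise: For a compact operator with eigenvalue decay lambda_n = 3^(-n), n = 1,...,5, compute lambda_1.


The eigenvalue formula gives lambda_1 = 1/3^1
= 1/3
= 0.3333

0.3333


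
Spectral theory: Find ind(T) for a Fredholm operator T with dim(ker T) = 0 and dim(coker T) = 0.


The Fredholm index is defined as ind(T) = dim(ker T) - dim(coker T)
= 0 - 0
= 0

0


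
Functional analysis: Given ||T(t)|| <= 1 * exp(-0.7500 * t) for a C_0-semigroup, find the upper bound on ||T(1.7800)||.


||T(1.7800)|| <= 1 * exp(-0.7500 * 1.7800)
= 1 * exp(-1.3350)
= 1 * 0.2632
= 0.2632

0.2632


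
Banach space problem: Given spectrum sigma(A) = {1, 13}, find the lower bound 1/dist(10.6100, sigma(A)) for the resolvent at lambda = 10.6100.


dist(10.6100, {1, 13}) = min(|10.6100 - 1|, |10.6100 - 13|)
= min(9.6100, 2.3900) = 2.3900
Resolvent bound = 1/2.3900 = 0.4184

0.4184


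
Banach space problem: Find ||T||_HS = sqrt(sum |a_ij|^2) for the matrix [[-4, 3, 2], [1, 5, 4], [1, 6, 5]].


The Hilbert-Schmidt norm is sqrt(sum of squares of all entries).
Sum of squares = (-4)^2 + 3^2 + 2^2 + 1^2 + 5^2 + 4^2 + 1^2 + 6^2 + 5^2
= 16 + 9 + 4 + 1 + 25 + 16 + 1 + 36 + 25 = 133
||T||_HS = sqrt(133) = 11.5326

11.5326


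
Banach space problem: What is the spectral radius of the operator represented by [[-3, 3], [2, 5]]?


For a 2x2 matrix, eigenvalues satisfy lambda^2 - (trace)*lambda + det = 0
trace = -3 + 5 = 2
det = -3*5 - 3*2 = -21
discriminant = 2^2 - 4*(-21) = 88
spectral radius = max |eigenvalue| = 5.6904

5.6904


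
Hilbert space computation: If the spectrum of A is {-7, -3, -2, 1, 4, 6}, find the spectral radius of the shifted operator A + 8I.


Spectrum of A + 8I = {1, 5, 6, 9, 12, 14}
Spectral radius = max |lambda| over the shifted spectrum
= max(1, 5, 6, 9, 12, 14) = 14

14


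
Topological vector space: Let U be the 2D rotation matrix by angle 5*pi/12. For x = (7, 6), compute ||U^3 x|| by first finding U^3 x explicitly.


U is a rotation by theta = 5*pi/12
U^3 = rotation by 3*theta = 15*pi/12
cos(15*pi/12) = -0.7071, sin(15*pi/12) = -0.7071
U^3 x = (-0.7071 * 7 - -0.7071 * 6, -0.7071 * 7 + -0.7071 * 6)
= (-0.7071, -9.1924)
||U^3 x|| = sqrt((-0.7071)^2 + (-9.1924)^2) = sqrt(85.0000) = 9.2195

9.2195


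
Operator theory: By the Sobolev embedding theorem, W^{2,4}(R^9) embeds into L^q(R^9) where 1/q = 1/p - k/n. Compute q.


Using the Sobolev embedding formula: 1/q = 1/p - k/n
1/q = 1/4 - 2/9 = 1/36
q = 1/(1/36) = 36

36.0000


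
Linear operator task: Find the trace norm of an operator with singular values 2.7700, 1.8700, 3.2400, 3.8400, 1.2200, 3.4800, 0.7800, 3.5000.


The nuclear norm is the sum of all singular values.
||T||_1 = 2.7700 + 1.8700 + 3.2400 + 3.8400 + 1.2200 + 3.4800 + 0.7800 + 3.5000
= 20.7000

20.7000


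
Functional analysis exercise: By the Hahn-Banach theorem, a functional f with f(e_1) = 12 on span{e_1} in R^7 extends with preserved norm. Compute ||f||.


The norm of f is given by ||f|| = sup_{||x||=1} |f(x)|.
On span{e_1}, ||e_1|| = 1, so ||f|| = |f(e_1)| / ||e_1||
= |12| / 1 = 12.0000

12.0000


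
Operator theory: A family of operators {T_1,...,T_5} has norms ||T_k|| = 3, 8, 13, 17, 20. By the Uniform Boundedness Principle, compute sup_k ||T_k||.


By the Uniform Boundedness Principle, the supremum of norms is finite.
sup_k ||T_k|| = max(3, 8, 13, 17, 20) = 20

20


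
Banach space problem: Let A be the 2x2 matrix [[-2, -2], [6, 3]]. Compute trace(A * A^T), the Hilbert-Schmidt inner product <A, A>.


trace(A * A^T) = sum of squares of all entries
= (-2)^2 + (-2)^2 + 6^2 + 3^2
= 4 + 4 + 36 + 9
= 53

53


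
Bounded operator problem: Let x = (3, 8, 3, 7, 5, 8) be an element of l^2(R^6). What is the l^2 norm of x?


The l^2 norm = (sum |x_i|^2)^(1/2)
Sum of 2th powers = 9 + 64 + 9 + 49 + 25 + 64 = 220
||x||_2 = (220)^(1/2) = 14.8324

14.8324


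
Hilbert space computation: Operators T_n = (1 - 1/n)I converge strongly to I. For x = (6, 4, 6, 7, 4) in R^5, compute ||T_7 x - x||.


T_7 x - x = (1 - 1/7)x - x = -x/7
||x|| = sqrt(153) = 12.3693
||T_7 x - x|| = ||x||/7 = 12.3693/7 = 1.7670

1.7670


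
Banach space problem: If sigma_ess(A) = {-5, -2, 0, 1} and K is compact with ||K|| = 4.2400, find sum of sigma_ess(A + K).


By Weyl's theorem, the essential spectrum is invariant under compact perturbations.
sigma_ess(A + K) = sigma_ess(A) = {-5, -2, 0, 1}
Sum = -5 + -2 + 0 + 1 = -6

-6


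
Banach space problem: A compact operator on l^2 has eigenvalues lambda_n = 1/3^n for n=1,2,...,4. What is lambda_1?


The eigenvalue formula gives lambda_1 = 1/3^1
= 1/3
= 0.3333

0.3333


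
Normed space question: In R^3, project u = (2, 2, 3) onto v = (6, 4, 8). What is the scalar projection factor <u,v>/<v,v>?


Computing <u,v> = 2*6 + 2*4 + 3*8 = 44
Computing <v,v> = 6^2 + 4^2 + 8^2 = 116
Projection coefficient = 44/116 = 0.3793

0.3793


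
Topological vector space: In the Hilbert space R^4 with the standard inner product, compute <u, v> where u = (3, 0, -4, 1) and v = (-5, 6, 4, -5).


Computing the standard inner product <u, v> = sum u_i * v_i
= 3*-5 + 0*6 + -4*4 + 1*-5
= -15 + 0 + -16 + -5
= -36

-36


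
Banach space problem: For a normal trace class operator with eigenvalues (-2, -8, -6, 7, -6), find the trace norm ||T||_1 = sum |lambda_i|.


For a normal operator, singular values equal |eigenvalues|.
Trace norm = sum |lambda_i| = 2 + 8 + 6 + 7 + 6
= 29

29


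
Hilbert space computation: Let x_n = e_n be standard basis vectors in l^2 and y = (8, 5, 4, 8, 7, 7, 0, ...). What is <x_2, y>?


x_2 = e_2 is the standard basis vector with 1 in position 2.
<x_2, y> = y_2 = 5
As n -> infinity, <x_n, y> -> 0, confirming weak convergence of (x_n) to 0.

5


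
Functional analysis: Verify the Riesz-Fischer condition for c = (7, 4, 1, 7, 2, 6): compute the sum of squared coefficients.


sum |c_n|^2 = 7^2 + 4^2 + 1^2 + 7^2 + 2^2 + 6^2
= 49 + 16 + 1 + 49 + 4 + 36
= 155

155


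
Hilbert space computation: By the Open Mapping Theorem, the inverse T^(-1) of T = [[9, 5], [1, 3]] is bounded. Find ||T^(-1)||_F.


det(T) = 9*3 - 5*1 = 22
T^(-1) = (1/22) * [[3, -5], [-1, 9]] = [[0.1364, -0.2273], [-0.0455, 0.4091]]
||T^(-1)||_F^2 = 0.1364^2 + (-0.2273)^2 + (-0.0455)^2 + 0.4091^2 = 0.2397
||T^(-1)||_F = sqrt(0.2397) = 0.4896

0.4896


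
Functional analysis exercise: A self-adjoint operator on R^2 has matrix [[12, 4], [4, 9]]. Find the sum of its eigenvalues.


For a self-adjoint (symmetric) matrix, the eigenvalues are real.
The sum of eigenvalues equals the trace of the matrix.
trace = 12 + 9 = 21

21


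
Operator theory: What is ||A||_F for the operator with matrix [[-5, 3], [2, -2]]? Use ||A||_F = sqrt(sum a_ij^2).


||A||_F^2 = sum a_ij^2
= (-5)^2 + 3^2 + 2^2 + (-2)^2
= 25 + 9 + 4 + 4 = 42
||A||_F = sqrt(42) = 6.4807

6.4807


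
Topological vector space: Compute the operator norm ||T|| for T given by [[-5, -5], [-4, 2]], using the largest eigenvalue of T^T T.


A^T A = [[41, 17], [17, 29]]
trace(A^T A) = 70, det(A^T A) = 900
discriminant = 70^2 - 4*900 = 1300
Largest eigenvalue of A^T A = (trace + sqrt(disc))/2 = 53.0278
||T|| = sqrt(53.0278) = 7.2820

7.2820


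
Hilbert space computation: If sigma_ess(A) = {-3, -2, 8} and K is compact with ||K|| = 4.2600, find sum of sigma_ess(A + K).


By Weyl's theorem, the essential spectrum is invariant under compact perturbations.
sigma_ess(A + K) = sigma_ess(A) = {-3, -2, 8}
Sum = -3 + -2 + 8 = 3

3


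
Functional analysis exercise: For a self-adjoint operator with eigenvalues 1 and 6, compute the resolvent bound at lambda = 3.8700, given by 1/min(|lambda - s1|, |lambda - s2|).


dist(3.8700, {1, 6}) = min(|3.8700 - 1|, |3.8700 - 6|)
= min(2.8700, 2.1300) = 2.1300
Resolvent bound = 1/2.1300 = 0.4695

0.4695


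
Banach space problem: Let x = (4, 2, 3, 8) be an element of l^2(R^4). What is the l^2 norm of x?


The l^2 norm = (sum |x_i|^2)^(1/2)
Sum of 2th powers = 16 + 4 + 9 + 64 = 93
||x||_2 = (93)^(1/2) = 9.6437

9.6437


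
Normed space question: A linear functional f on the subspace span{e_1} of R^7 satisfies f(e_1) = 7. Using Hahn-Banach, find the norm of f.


The norm of f is given by ||f|| = sup_{||x||=1} |f(x)|.
On span{e_1}, ||e_1|| = 1, so ||f|| = |f(e_1)| / ||e_1||
= |7| / 1 = 7.0000

7.0000


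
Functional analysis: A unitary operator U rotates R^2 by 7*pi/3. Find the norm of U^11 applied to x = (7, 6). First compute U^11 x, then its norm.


U is a rotation by theta = 7*pi/3
U^11 = rotation by 11*theta = 77*pi/3 = 5*pi/3 (mod 2*pi)
cos(5*pi/3) = 0.5000, sin(5*pi/3) = -0.8660
U^11 x = (0.5000 * 7 - -0.8660 * 6, -0.8660 * 7 + 0.5000 * 6)
= (8.6962, -3.0622)
||U^11 x|| = sqrt(8.6962^2 + (-3.0622)^2) = sqrt(85.0000) = 9.2195

9.2195


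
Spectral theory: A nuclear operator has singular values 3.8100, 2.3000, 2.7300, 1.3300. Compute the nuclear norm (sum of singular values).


The nuclear norm is the sum of all singular values.
||T||_1 = 3.8100 + 2.3000 + 2.7300 + 1.3300
= 10.1700

10.1700


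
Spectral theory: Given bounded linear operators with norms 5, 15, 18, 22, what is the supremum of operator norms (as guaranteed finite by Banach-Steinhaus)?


By the Uniform Boundedness Principle, the supremum of norms is finite.
sup_k ||T_k|| = max(5, 15, 18, 22) = 22

22


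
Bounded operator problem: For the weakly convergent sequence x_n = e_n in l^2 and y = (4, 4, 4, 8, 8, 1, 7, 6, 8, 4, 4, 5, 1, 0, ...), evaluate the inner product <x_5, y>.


x_5 = e_5 is the standard basis vector with 1 in position 5.
<x_5, y> = y_5 = 8
As n -> infinity, <x_n, y> -> 0, confirming weak convergence of (x_n) to 0.

8


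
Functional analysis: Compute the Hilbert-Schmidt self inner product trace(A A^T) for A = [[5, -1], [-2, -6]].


trace(A * A^T) = sum of squares of all entries
= 5^2 + (-1)^2 + (-2)^2 + (-6)^2
= 25 + 1 + 4 + 36
= 66

66


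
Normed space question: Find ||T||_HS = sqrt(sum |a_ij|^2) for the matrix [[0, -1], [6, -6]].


The Hilbert-Schmidt norm is sqrt(sum of squares of all entries).
Sum of squares = 0^2 + (-1)^2 + 6^2 + (-6)^2
= 0 + 1 + 36 + 36 = 73
||T||_HS = sqrt(73) = 8.5440

8.5440


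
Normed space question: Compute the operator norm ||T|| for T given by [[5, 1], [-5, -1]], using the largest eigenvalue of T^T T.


A^T A = [[50, 10], [10, 2]]
trace(A^T A) = 52, det(A^T A) = 0
discriminant = 52^2 - 4*0 = 2704
Largest eigenvalue of A^T A = (trace + sqrt(disc))/2 = 52.0000
||T|| = sqrt(52.0000) = 7.2111

7.2111


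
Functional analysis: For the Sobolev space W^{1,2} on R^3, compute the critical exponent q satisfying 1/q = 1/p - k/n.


Using the Sobolev embedding formula: 1/q = 1/p - k/n
1/q = 1/2 - 1/3 = 1/6
q = 1/(1/6) = 6

6.0000


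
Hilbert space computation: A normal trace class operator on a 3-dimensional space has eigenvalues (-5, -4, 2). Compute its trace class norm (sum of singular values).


For a normal operator, singular values equal |eigenvalues|.
Trace norm = sum |lambda_i| = 5 + 4 + 2
= 11

11


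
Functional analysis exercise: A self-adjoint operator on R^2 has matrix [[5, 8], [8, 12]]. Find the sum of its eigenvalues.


For a self-adjoint (symmetric) matrix, the eigenvalues are real.
The sum of eigenvalues equals the trace of the matrix.
trace = 5 + 12 = 17

17


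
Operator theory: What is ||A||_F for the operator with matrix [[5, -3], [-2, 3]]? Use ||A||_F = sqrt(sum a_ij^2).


||A||_F^2 = sum a_ij^2
= 5^2 + (-3)^2 + (-2)^2 + 3^2
= 25 + 9 + 4 + 9 = 47
||A||_F = sqrt(47) = 6.8557

6.8557


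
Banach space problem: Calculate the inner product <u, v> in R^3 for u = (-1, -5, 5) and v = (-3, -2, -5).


Computing the standard inner product <u, v> = sum u_i * v_i
= -1*-3 + -5*-2 + 5*-5
= 3 + 10 + -25
= -12

-12


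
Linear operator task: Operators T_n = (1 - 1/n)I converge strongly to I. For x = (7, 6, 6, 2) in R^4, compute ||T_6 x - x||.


T_6 x - x = (1 - 1/6)x - x = -x/6
||x|| = sqrt(125) = 11.1803
||T_6 x - x|| = ||x||/6 = 11.1803/6 = 1.8634

1.8634


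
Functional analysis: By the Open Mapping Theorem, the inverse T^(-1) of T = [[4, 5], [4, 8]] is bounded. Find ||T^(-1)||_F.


det(T) = 4*8 - 5*4 = 12
T^(-1) = (1/12) * [[8, -5], [-4, 4]] = [[0.6667, -0.4167], [-0.3333, 0.3333]]
||T^(-1)||_F^2 = 0.6667^2 + (-0.4167)^2 + (-0.3333)^2 + 0.3333^2 = 0.8403
||T^(-1)||_F = sqrt(0.8403) = 0.9167

0.9167


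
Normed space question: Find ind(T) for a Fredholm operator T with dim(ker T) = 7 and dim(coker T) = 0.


The Fredholm index is defined as ind(T) = dim(ker T) - dim(coker T)
= 7 - 0
= 7

7


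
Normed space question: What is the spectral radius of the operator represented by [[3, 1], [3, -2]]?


For a 2x2 matrix, eigenvalues satisfy lambda^2 - (trace)*lambda + det = 0
trace = 3 + -2 = 1
det = 3*-2 - 1*3 = -9
discriminant = 1^2 - 4*(-9) = 37
spectral radius = max |eigenvalue| = 3.5414

3.5414


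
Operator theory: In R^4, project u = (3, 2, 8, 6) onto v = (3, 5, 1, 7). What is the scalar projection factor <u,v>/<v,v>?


Computing <u,v> = 3*3 + 2*5 + 8*1 + 6*7 = 69
Computing <v,v> = 3^2 + 5^2 + 1^2 + 7^2 = 84
Projection coefficient = 69/84 = 0.8214

0.8214


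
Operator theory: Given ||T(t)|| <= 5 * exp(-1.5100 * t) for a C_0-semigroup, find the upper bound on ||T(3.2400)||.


||T(3.2400)|| <= 5 * exp(-1.5100 * 3.2400)
= 5 * exp(-4.8924)
= 5 * 0.0075
= 0.0375

0.0375


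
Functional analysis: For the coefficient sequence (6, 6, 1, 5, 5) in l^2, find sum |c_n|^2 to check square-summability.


sum |c_n|^2 = 6^2 + 6^2 + 1^2 + 5^2 + 5^2
= 36 + 36 + 1 + 25 + 25
= 123

123


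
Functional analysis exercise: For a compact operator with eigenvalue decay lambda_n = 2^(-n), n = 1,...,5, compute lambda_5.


The eigenvalue formula gives lambda_5 = 1/2^5
= 1/32
= 0.0312

0.0312


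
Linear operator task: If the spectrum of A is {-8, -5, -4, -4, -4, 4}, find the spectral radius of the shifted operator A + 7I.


Spectrum of A + 7I = {-1, 2, 3, 3, 3, 11}
Spectral radius = max |lambda| over the shifted spectrum
= max(1, 2, 3, 3, 3, 11) = 11

11


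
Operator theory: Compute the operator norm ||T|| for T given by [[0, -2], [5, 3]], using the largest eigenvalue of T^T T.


A^T A = [[25, 15], [15, 13]]
trace(A^T A) = 38, det(A^T A) = 100
discriminant = 38^2 - 4*100 = 1044
Largest eigenvalue of A^T A = (trace + sqrt(disc))/2 = 35.1555
||T|| = sqrt(35.1555) = 5.9292

5.9292


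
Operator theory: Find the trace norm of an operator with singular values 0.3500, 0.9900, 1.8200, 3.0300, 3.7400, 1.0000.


The nuclear norm is the sum of all singular values.
||T||_1 = 0.3500 + 0.9900 + 1.8200 + 3.0300 + 3.7400 + 1.0000
= 10.9300

10.9300


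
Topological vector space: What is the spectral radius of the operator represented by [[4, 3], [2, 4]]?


For a 2x2 matrix, eigenvalues satisfy lambda^2 - (trace)*lambda + det = 0
trace = 4 + 4 = 8
det = 4*4 - 3*2 = 10
discriminant = 8^2 - 4*(10) = 24
spectral radius = max |eigenvalue| = 6.4495

6.4495


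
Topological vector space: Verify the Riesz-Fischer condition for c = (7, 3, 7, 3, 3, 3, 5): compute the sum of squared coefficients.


sum |c_n|^2 = 7^2 + 3^2 + 7^2 + 3^2 + 3^2 + 3^2 + 5^2
= 49 + 9 + 49 + 9 + 9 + 9 + 25
= 159

159


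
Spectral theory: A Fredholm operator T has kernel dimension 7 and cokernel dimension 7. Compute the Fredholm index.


The Fredholm index is defined as ind(T) = dim(ker T) - dim(coker T)
= 7 - 7
= 0

0


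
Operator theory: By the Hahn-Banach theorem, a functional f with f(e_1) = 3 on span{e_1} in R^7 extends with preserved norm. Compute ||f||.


The norm of f is given by ||f|| = sup_{||x||=1} |f(x)|.
On span{e_1}, ||e_1|| = 1, so ||f|| = |f(e_1)| / ||e_1||
= |3| / 1 = 3.0000

3.0000


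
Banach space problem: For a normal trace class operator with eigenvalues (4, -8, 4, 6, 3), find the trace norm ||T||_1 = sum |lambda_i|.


For a normal operator, singular values equal |eigenvalues|.
Trace norm = sum |lambda_i| = 4 + 8 + 4 + 6 + 3
= 25

25


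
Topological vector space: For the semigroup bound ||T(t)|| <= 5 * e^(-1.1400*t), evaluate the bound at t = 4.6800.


||T(4.6800)|| <= 5 * exp(-1.1400 * 4.6800)
= 5 * exp(-5.3352)
= 5 * 0.0048
= 0.0241

0.0241


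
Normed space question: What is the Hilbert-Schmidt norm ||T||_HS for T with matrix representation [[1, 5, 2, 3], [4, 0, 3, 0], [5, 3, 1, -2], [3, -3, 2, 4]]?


The Hilbert-Schmidt norm is sqrt(sum of squares of all entries).
Sum of squares = 1^2 + 5^2 + 2^2 + 3^2 + 4^2 + 0^2 + 3^2 + 0^2 + 5^2 + 3^2 + 1^2 + (-2)^2 + 3^2 + (-3)^2 + 2^2 + 4^2
= 1 + 25 + 4 + 9 + 16 + 0 + 9 + 0 + 25 + 9 + 1 + 4 + 9 + 9 + 4 + 16 = 141
||T||_HS = sqrt(141) = 11.8743

11.8743


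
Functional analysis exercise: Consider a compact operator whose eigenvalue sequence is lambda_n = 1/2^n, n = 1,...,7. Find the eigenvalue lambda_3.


The eigenvalue formula gives lambda_3 = 1/2^3
= 1/8
= 0.1250

0.1250


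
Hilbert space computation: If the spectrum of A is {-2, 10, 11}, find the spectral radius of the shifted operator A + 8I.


Spectrum of A + 8I = {6, 18, 19}
Spectral radius = max |lambda| over the shifted spectrum
= max(6, 18, 19) = 19

19


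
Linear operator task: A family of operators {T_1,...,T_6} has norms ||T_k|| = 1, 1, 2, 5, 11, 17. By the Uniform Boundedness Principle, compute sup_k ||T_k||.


By the Uniform Boundedness Principle, the supremum of norms is finite.
sup_k ||T_k|| = max(1, 1, 2, 5, 11, 17) = 17

17


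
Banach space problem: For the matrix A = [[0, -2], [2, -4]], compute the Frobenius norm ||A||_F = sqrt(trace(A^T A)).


||A||_F^2 = sum a_ij^2
= 0^2 + (-2)^2 + 2^2 + (-4)^2
= 0 + 4 + 4 + 16 = 24
||A||_F = sqrt(24) = 4.8990

4.8990


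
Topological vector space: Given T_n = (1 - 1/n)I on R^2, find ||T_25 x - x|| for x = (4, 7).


T_25 x - x = (1 - 1/25)x - x = -x/25
||x|| = sqrt(65) = 8.0623
||T_25 x - x|| = ||x||/25 = 8.0623/25 = 0.3225

0.3225


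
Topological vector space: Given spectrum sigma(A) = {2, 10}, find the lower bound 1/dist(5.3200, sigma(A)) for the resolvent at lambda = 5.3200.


dist(5.3200, {2, 10}) = min(|5.3200 - 2|, |5.3200 - 10|)
= min(3.3200, 4.6800) = 3.3200
Resolvent bound = 1/3.3200 = 0.3012

0.3012


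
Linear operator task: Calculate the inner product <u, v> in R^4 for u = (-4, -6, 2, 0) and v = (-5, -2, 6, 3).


Computing the standard inner product <u, v> = sum u_i * v_i
= -4*-5 + -6*-2 + 2*6 + 0*3
= 20 + 12 + 12 + 0
= 44

44


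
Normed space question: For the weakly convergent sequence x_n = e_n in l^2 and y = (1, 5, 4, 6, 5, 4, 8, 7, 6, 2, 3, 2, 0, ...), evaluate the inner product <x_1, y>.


x_1 = e_1 is the standard basis vector with 1 in position 1.
<x_1, y> = y_1 = 1
As n -> infinity, <x_n, y> -> 0, confirming weak convergence of (x_n) to 0.

1


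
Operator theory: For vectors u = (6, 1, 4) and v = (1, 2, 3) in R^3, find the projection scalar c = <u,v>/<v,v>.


Computing <u,v> = 6*1 + 1*2 + 4*3 = 20
Computing <v,v> = 1^2 + 2^2 + 3^2 = 14
Projection coefficient = 20/14 = 1.4286

1.4286


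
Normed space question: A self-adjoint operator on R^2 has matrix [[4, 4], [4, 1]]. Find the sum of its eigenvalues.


For a self-adjoint (symmetric) matrix, the eigenvalues are real.
The sum of eigenvalues equals the trace of the matrix.
trace = 4 + 1 = 5

5


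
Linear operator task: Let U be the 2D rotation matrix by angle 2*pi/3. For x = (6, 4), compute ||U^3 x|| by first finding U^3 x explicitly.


U is a rotation by theta = 2*pi/3
U^3 = rotation by 3*theta = 6*pi/3 = 0*pi/3 (mod 2*pi)
cos(0*pi/3) = 1.0000, sin(0*pi/3) = 0.0000
U^3 x = (1.0000 * 6 - 0.0000 * 4, 0.0000 * 6 + 1.0000 * 4)
= (6.0000, 4.0000)
||U^3 x|| = sqrt(6.0000^2 + 4.0000^2) = sqrt(52.0000) = 7.2111

7.2111


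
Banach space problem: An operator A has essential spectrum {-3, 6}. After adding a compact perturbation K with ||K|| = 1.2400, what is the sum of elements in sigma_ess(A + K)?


By Weyl's theorem, the essential spectrum is invariant under compact perturbations.
sigma_ess(A + K) = sigma_ess(A) = {-3, 6}
Sum = -3 + 6 = 3

3


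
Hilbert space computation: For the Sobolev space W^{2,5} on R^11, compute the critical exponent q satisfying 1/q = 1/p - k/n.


Using the Sobolev embedding formula: 1/q = 1/p - k/n
1/q = 1/5 - 2/11 = 1/55
q = 1/(1/55) = 55

55.0000


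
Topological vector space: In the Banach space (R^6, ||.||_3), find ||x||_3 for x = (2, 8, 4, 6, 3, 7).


The l^3 norm = (sum |x_i|^3)^(1/3)
Sum of 3th powers = 8 + 512 + 64 + 216 + 27 + 343 = 1170
||x||_3 = (1170)^(1/3) = 10.5373

10.5373


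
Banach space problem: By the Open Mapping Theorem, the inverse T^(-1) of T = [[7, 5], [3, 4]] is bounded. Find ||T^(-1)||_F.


det(T) = 7*4 - 5*3 = 13
T^(-1) = (1/13) * [[4, -5], [-3, 7]] = [[0.3077, -0.3846], [-0.2308, 0.5385]]
||T^(-1)||_F^2 = 0.3077^2 + (-0.3846)^2 + (-0.2308)^2 + 0.5385^2 = 0.5858
||T^(-1)||_F = sqrt(0.5858) = 0.7654

0.7654


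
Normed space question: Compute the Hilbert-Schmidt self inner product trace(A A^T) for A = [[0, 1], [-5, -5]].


trace(A * A^T) = sum of squares of all entries
= 0^2 + 1^2 + (-5)^2 + (-5)^2
= 0 + 1 + 25 + 25
= 51

51


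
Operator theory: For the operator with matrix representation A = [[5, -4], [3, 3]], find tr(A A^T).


trace(A * A^T) = sum of squares of all entries
= 5^2 + (-4)^2 + 3^2 + 3^2
= 25 + 16 + 9 + 9
= 59

59


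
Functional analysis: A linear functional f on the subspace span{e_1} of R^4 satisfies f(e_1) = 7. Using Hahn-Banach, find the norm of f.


The norm of f is given by ||f|| = sup_{||x||=1} |f(x)|.
On span{e_1}, ||e_1|| = 1, so ||f|| = |f(e_1)| / ||e_1||
= |7| / 1 = 7.0000

7.0000


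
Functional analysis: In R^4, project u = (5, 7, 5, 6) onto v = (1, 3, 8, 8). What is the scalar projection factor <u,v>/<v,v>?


Computing <u,v> = 5*1 + 7*3 + 5*8 + 6*8 = 114
Computing <v,v> = 1^2 + 3^2 + 8^2 + 8^2 = 138
Projection coefficient = 114/138 = 0.8261

0.8261


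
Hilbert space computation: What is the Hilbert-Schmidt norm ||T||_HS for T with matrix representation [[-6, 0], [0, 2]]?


The Hilbert-Schmidt norm is sqrt(sum of squares of all entries).
Sum of squares = (-6)^2 + 0^2 + 0^2 + 2^2
= 36 + 0 + 0 + 4 = 40
||T||_HS = sqrt(40) = 6.3246

6.3246


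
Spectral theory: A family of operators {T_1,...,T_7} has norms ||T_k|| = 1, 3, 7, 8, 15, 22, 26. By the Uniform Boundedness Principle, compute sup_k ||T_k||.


By the Uniform Boundedness Principle, the supremum of norms is finite.
sup_k ||T_k|| = max(1, 3, 7, 8, 15, 22, 26) = 26

26


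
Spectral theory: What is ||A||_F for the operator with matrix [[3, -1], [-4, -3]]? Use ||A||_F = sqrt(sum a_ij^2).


||A||_F^2 = sum a_ij^2
= 3^2 + (-1)^2 + (-4)^2 + (-3)^2
= 9 + 1 + 16 + 9 = 35
||A||_F = sqrt(35) = 5.9161

5.9161


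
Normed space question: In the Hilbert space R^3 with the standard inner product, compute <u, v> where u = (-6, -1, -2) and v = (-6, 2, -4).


Computing the standard inner product <u, v> = sum u_i * v_i
= -6*-6 + -1*2 + -2*-4
= 36 + -2 + 8
= 42

42


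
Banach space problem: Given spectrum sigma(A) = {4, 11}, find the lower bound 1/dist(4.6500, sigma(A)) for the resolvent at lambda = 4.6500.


dist(4.6500, {4, 11}) = min(|4.6500 - 4|, |4.6500 - 11|)
= min(0.6500, 6.3500) = 0.6500
Resolvent bound = 1/0.6500 = 1.5385

1.5385


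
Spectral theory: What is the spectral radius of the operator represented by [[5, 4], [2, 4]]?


For a 2x2 matrix, eigenvalues satisfy lambda^2 - (trace)*lambda + det = 0
trace = 5 + 4 = 9
det = 5*4 - 4*2 = 12
discriminant = 9^2 - 4*(12) = 33
spectral radius = max |eigenvalue| = 7.3723

7.3723


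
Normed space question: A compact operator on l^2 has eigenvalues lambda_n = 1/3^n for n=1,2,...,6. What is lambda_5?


The eigenvalue formula gives lambda_5 = 1/3^5
= 1/243
= 0.0041

0.0041


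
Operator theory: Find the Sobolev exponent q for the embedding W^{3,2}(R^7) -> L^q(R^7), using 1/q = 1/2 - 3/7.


Using the Sobolev embedding formula: 1/q = 1/p - k/n
1/q = 1/2 - 3/7 = 1/14
q = 1/(1/14) = 14

14.0000


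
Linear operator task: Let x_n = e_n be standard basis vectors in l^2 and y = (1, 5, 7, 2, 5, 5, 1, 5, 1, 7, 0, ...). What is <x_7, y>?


x_7 = e_7 is the standard basis vector with 1 in position 7.
<x_7, y> = y_7 = 1
As n -> infinity, <x_n, y> -> 0, confirming weak convergence of (x_n) to 0.

1


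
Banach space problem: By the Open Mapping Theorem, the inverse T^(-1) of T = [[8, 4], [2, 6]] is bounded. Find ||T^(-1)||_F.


det(T) = 8*6 - 4*2 = 40
T^(-1) = (1/40) * [[6, -4], [-2, 8]] = [[0.1500, -0.1000], [-0.0500, 0.2000]]
||T^(-1)||_F^2 = 0.1500^2 + (-0.1000)^2 + (-0.0500)^2 + 0.2000^2 = 0.0750
||T^(-1)||_F = sqrt(0.0750) = 0.2739

0.2739


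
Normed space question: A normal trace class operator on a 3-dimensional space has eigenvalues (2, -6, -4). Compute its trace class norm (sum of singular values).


For a normal operator, singular values equal |eigenvalues|.
Trace norm = sum |lambda_i| = 2 + 6 + 4
= 12

12


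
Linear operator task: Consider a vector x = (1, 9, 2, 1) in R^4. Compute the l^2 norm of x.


The l^2 norm = (sum |x_i|^2)^(1/2)
Sum of 2th powers = 1 + 81 + 4 + 1 = 87
||x||_2 = (87)^(1/2) = 9.3274

9.3274


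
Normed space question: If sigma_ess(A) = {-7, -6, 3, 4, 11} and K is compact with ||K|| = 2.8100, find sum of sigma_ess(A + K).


By Weyl's theorem, the essential spectrum is invariant under compact perturbations.
sigma_ess(A + K) = sigma_ess(A) = {-7, -6, 3, 4, 11}
Sum = -7 + -6 + 3 + 4 + 11 = 5

5


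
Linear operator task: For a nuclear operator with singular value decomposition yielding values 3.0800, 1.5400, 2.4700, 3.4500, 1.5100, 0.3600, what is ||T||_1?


The nuclear norm is the sum of all singular values.
||T||_1 = 3.0800 + 1.5400 + 2.4700 + 3.4500 + 1.5100 + 0.3600
= 12.4100

12.4100


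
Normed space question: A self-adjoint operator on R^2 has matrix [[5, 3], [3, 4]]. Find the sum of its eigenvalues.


For a self-adjoint (symmetric) matrix, the eigenvalues are real.
The sum of eigenvalues equals the trace of the matrix.
trace = 5 + 4 = 9

9


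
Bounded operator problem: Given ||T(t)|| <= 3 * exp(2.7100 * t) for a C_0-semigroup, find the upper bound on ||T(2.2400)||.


||T(2.2400)|| <= 3 * exp(2.7100 * 2.2400)
= 3 * exp(6.0704)
= 3 * 432.8538
= 1298.5614

1298.5614


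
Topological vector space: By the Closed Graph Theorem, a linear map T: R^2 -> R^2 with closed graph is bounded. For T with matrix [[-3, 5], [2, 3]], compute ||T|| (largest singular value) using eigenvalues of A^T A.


A^T A = [[13, -9], [-9, 34]]
trace(A^T A) = 47, det(A^T A) = 361
discriminant = 47^2 - 4*361 = 765
Largest eigenvalue of A^T A = (trace + sqrt(disc))/2 = 37.3293
||T|| = sqrt(37.3293) = 6.1098

6.1098


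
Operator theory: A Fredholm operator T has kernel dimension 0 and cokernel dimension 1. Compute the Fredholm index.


The Fredholm index is defined as ind(T) = dim(ker T) - dim(coker T)
= 0 - 1
= -1

-1


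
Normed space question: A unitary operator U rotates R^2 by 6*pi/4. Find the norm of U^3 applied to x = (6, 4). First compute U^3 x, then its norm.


U is a rotation by theta = 6*pi/4
U^3 = rotation by 3*theta = 18*pi/4 = 2*pi/4 (mod 2*pi)
cos(2*pi/4) = 0.0000, sin(2*pi/4) = 1.0000
U^3 x = (0.0000 * 6 - 1.0000 * 4, 1.0000 * 6 + 0.0000 * 4)
= (-4.0000, 6.0000)
||U^3 x|| = sqrt((-4.0000)^2 + 6.0000^2) = sqrt(52.0000) = 7.2111

7.2111


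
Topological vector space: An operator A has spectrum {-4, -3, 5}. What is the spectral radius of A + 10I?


Spectrum of A + 10I = {6, 7, 15}
Spectral radius = max |lambda| over the shifted spectrum
= max(6, 7, 15) = 15

15


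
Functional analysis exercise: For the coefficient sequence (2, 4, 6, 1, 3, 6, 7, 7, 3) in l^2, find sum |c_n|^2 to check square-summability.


sum |c_n|^2 = 2^2 + 4^2 + 6^2 + 1^2 + 3^2 + 6^2 + 7^2 + 7^2 + 3^2
= 4 + 16 + 36 + 1 + 9 + 36 + 49 + 49 + 9
= 209

209


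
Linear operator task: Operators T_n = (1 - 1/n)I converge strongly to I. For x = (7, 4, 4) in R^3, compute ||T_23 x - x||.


T_23 x - x = (1 - 1/23)x - x = -x/23
||x|| = sqrt(81) = 9.0000
||T_23 x - x|| = ||x||/23 = 9.0000/23 = 0.3913

0.3913


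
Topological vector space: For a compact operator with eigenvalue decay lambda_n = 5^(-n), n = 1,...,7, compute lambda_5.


The eigenvalue formula gives lambda_5 = 1/5^5
= 1/3125
= 3.2000e-04

3.2000e-04


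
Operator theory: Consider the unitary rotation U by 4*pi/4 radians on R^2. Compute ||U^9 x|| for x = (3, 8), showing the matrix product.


U is a rotation by theta = 4*pi/4
U^9 = rotation by 9*theta = 36*pi/4 = 4*pi/4 (mod 2*pi)
cos(4*pi/4) = -1.0000, sin(4*pi/4) = 0.0000
U^9 x = (-1.0000 * 3 - 0.0000 * 8, 0.0000 * 3 + -1.0000 * 8)
= (-3.0000, -8.0000)
||U^9 x|| = sqrt((-3.0000)^2 + (-8.0000)^2) = sqrt(73.0000) = 8.5440

8.5440


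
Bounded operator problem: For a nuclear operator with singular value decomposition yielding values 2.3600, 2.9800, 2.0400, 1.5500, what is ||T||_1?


The nuclear norm is the sum of all singular values.
||T||_1 = 2.3600 + 2.9800 + 2.0400 + 1.5500
= 8.9300

8.9300


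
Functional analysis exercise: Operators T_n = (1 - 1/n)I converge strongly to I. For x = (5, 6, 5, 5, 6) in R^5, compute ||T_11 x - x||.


T_11 x - x = (1 - 1/11)x - x = -x/11
||x|| = sqrt(147) = 12.1244
||T_11 x - x|| = ||x||/11 = 12.1244/11 = 1.1022

1.1022


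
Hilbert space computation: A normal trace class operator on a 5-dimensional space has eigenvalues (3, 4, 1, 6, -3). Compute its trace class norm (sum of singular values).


For a normal operator, singular values equal |eigenvalues|.
Trace norm = sum |lambda_i| = 3 + 4 + 1 + 6 + 3
= 17

17


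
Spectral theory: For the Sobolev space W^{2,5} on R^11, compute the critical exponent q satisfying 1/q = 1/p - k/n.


Using the Sobolev embedding formula: 1/q = 1/p - k/n
1/q = 1/5 - 2/11 = 1/55
q = 1/(1/55) = 55

55.0000


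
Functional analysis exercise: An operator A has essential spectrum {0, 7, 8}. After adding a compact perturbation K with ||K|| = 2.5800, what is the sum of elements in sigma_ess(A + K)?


By Weyl's theorem, the essential spectrum is invariant under compact perturbations.
sigma_ess(A + K) = sigma_ess(A) = {0, 7, 8}
Sum = 0 + 7 + 8 = 15

15


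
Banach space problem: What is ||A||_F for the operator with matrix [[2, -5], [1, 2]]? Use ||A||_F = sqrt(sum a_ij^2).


||A||_F^2 = sum a_ij^2
= 2^2 + (-5)^2 + 1^2 + 2^2
= 4 + 25 + 1 + 4 = 34
||A||_F = sqrt(34) = 5.8310

5.8310


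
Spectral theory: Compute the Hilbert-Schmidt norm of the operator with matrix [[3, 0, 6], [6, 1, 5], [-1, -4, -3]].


The Hilbert-Schmidt norm is sqrt(sum of squares of all entries).
Sum of squares = 3^2 + 0^2 + 6^2 + 6^2 + 1^2 + 5^2 + (-1)^2 + (-4)^2 + (-3)^2
= 9 + 0 + 36 + 36 + 1 + 25 + 1 + 16 + 9 = 133
||T||_HS = sqrt(133) = 11.5326

11.5326


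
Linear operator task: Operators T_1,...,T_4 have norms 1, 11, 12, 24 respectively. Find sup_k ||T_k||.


By the Uniform Boundedness Principle, the supremum of norms is finite.
sup_k ||T_k|| = max(1, 11, 12, 24) = 24

24


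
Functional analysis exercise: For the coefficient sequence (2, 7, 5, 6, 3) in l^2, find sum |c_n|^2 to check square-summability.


sum |c_n|^2 = 2^2 + 7^2 + 5^2 + 6^2 + 3^2
= 4 + 49 + 25 + 36 + 9
= 123

123


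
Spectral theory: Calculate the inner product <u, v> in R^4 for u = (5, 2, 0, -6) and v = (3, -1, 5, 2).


Computing the standard inner product <u, v> = sum u_i * v_i
= 5*3 + 2*-1 + 0*5 + -6*2
= 15 + -2 + 0 + -12
= 1

1


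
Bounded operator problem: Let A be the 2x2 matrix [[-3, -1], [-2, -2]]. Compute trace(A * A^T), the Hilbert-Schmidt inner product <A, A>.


trace(A * A^T) = sum of squares of all entries
= (-3)^2 + (-1)^2 + (-2)^2 + (-2)^2
= 9 + 1 + 4 + 4
= 18

18


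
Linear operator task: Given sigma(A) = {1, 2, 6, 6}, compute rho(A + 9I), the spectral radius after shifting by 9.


Spectrum of A + 9I = {10, 11, 15, 15}
Spectral radius = max |lambda| over the shifted spectrum
= max(10, 11, 15, 15) = 15

15


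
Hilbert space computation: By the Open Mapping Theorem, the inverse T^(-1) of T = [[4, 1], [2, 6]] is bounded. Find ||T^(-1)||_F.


det(T) = 4*6 - 1*2 = 22
T^(-1) = (1/22) * [[6, -1], [-2, 4]] = [[0.2727, -0.0455], [-0.0909, 0.1818]]
||T^(-1)||_F^2 = 0.2727^2 + (-0.0455)^2 + (-0.0909)^2 + 0.1818^2 = 0.1178
||T^(-1)||_F = sqrt(0.1178) = 0.3432

0.3432


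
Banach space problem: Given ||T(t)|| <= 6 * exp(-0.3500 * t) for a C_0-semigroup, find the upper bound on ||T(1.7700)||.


||T(1.7700)|| <= 6 * exp(-0.3500 * 1.7700)
= 6 * exp(-0.6195)
= 6 * 0.5382
= 3.2293

3.2293


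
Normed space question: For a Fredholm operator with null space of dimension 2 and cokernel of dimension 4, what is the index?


The Fredholm index is defined as ind(T) = dim(ker T) - dim(coker T)
= 2 - 4
= -2

-2


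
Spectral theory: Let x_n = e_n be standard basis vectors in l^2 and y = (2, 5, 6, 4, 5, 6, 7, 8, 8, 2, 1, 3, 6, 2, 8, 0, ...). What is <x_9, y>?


x_9 = e_9 is the standard basis vector with 1 in position 9.
<x_9, y> = y_9 = 8
As n -> infinity, <x_n, y> -> 0, confirming weak convergence of (x_n) to 0.

8


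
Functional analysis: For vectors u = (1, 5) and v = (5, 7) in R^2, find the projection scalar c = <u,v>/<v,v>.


Computing <u,v> = 1*5 + 5*7 = 40
Computing <v,v> = 5^2 + 7^2 = 74
Projection coefficient = 40/74 = 0.5405

0.5405


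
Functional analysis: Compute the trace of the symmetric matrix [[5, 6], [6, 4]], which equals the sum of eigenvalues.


For a self-adjoint (symmetric) matrix, the eigenvalues are real.
The sum of eigenvalues equals the trace of the matrix.
trace = 5 + 4 = 9

9


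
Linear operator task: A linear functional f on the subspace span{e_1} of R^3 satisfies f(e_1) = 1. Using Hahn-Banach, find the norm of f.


The norm of f is given by ||f|| = sup_{||x||=1} |f(x)|.
On span{e_1}, ||e_1|| = 1, so ||f|| = |f(e_1)| / ||e_1||
= |1| / 1 = 1.0000

1.0000


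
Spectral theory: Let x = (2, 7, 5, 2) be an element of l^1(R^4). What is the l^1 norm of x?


The l^1 norm equals the sum of absolute values of all components.
||x||_1 = 2 + 7 + 5 + 2
= 16

16.0000


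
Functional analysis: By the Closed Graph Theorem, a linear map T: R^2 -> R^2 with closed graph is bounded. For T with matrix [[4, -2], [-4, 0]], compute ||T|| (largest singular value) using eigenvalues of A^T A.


A^T A = [[32, -8], [-8, 4]]
trace(A^T A) = 36, det(A^T A) = 64
discriminant = 36^2 - 4*64 = 1040
Largest eigenvalue of A^T A = (trace + sqrt(disc))/2 = 34.1245
||T|| = sqrt(34.1245) = 5.8416

5.8416


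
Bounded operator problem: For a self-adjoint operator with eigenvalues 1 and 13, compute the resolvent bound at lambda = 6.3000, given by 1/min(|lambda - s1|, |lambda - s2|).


dist(6.3000, {1, 13}) = min(|6.3000 - 1|, |6.3000 - 13|)
= min(5.3000, 6.7000) = 5.3000
Resolvent bound = 1/5.3000 = 0.1887

0.1887
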